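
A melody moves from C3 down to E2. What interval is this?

Descending from C3 to E2 is the same interval as ascending E2 to C3.
E to C spans six letter names (E-F-G-A-B-C), so the interval is some kind of sixth.
E2 to C3 is 8 semitones, a half step short of the major sixth (9), so this is minor.

minor 6th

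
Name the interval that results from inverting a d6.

augmented 3rd

Inverted interval numbers add to nine, so a sixth pairs with a third (6 + 3 = 9).
The quality also flips — diminished becomes augmented — giving an augmented third.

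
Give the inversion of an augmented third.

Interval numbers invert to sum to nine: 3 + 6 = 9, so a third inverts to a sixth.
Quality inverts too: augmented becomes diminished. That makes the inversion a diminished sixth.

diminished sixth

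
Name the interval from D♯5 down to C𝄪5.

Descending from D#5 to C##5 is the same interval as ascending C##5 to D#5.
C to D spans two letter names (C-D): a second.
C##5 to D#5 is 1 semitone, a half step short of the major second (2), so this is minor.

m2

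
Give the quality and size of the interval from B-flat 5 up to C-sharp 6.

augmented second

B to C spans two letter names (B-C): a second.
Bb5 to C#6 spans 3 semitones — one semitone wider than the major second (2) — giving an augmented second.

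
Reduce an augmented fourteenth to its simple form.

Take out an octave (7 from the number): 14 − 7 = 7.
So an augmented fourteenth is an octave plus an augmented seventh. The quality is unchanged.

augmented 7th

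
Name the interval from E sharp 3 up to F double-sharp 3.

E to F spans two letter names (E-F): a second.
The major second spans 2 semitones, and E#3 to F##3 is exactly 2 semitones — so this is a major second.

major second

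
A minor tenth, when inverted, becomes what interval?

First reduce the compound minor tenth to its simple form, a minor third.
The rule of nine gives the new number: 9 − 3 = 6, so a third becomes a sixth.
Quality inverts too: minor becomes major. That makes the inversion a major sixth.

M6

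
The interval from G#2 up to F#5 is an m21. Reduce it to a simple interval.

minor seventh

Subtracting seven from the interval number removes an octave: 21 − 14 = 7.
So a minor twenty-first is 2 octaves plus a minor seventh. The quality is unchanged.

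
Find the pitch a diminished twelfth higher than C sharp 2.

Counting five letter names plus an octave up from C lands on G.
Moving 18 semitones up from C#2 (the size of a diminished twelfth) reaches G3.

G 3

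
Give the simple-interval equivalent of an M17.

major third

Each octave removed subtracts seven from the number: 17 − 14 = 3.
So a major seventeenth is 2 octaves plus a major third. The quality is unchanged.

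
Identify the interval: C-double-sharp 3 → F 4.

doubly diminished 11th

C to F spans four letter names (C-D-E-F), plus an octave, so the interval is some kind of eleventh.
The perfect eleventh is 17 semitones; here we have 15, two semitones narrower: doubly diminished.
(Equivalently, a compound doubly diminished fourth: a doubly diminished fourth plus an octave.)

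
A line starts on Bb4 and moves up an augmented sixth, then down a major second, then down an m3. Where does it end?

D#5

An augmented sixth up from Bb4 is G#5.
Down a major second from G#5: F#5 (2 semitones down).
Down a minor third from F#5: D#5 (3 semitones down).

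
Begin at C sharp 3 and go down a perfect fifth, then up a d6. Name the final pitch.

D flat 3

Down a perfect fifth from C#3: F#2 (7 semitones down).
Up a diminished sixth from F#2: Db3 (7 semitones up).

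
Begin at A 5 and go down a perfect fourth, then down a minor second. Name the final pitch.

A5 down a perfect fourth → E5 (5 semitones).
E5 down a minor second → D#5 (1 semitone).

D sharp 5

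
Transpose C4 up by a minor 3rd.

The third takes the letter from C up to E.
A minor third spans 3 semitones, so from C4 the target pitch is Eb4.

Eb4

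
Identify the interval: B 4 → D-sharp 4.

minor 6th

Descending from B4 to D#4 is the same interval as ascending D#4 to B4.
D to B spans six letter names (D-E-F-G-A-B): a sixth.
At 8 semitones, D#4→B4 falls one short of a major sixth: minor.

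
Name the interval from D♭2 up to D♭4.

perfect fifteenth

D to D is the same letter name, plus 2 octaves, so the interval is some kind of fifteenth.
The perfect fifteenth spans 24 semitones, and Db2 to Db4 is exactly 24 semitones — so this is a perfect fifteenth.
(Equivalently, a compound perfect octave: a perfect octave plus an octave.)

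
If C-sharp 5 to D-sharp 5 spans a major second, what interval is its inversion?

minor 7th

Interval numbers invert to sum to nine: 2 + 7 = 9, so a second inverts to a seventh.
And major becomes minor under inversion, so we get a minor seventh.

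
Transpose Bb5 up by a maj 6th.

G6

Counting six letter names up from B lands on G.
A major sixth spans 9 semitones, so from Bb5 the target pitch is G6.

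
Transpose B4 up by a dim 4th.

Eb5

Counting four letter names up from B lands on E.
A diminished fourth is 4 semitones; 4 semitones up from B4 gives Eb5.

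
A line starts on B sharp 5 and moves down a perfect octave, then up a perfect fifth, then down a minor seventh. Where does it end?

G double-sharp 4

A perfect octave down from B#5 is B#4.
A perfect fifth up from B#4 is F##5.
F##5 down a minor seventh → G##4 (10 semitones).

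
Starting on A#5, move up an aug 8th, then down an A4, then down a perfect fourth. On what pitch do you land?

An augmented octave up from A#5 is A##6.
Down an augmented fourth from A##6: E#6 (6 semitones down).
Down a perfect fourth from E#6: B#5 (5 semitones down).

B#5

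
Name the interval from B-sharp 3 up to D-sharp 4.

B to D spans three letter names (B-C-D), so the interval is some kind of third.
At 3 semitones, B#3→D#4 falls one short of a major third: minor.

minor 3rd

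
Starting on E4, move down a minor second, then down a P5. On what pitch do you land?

G#3

E4 down a minor second → D#4 (1 semitone).
Down a perfect fifth from D#4: G#3 (7 semitones down).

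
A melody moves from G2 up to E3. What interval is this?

major sixth

G to E spans six letter names (G-A-B-C-D-E): a sixth.
G2 to E3 is 9 semitones, matching the major sixth exactly, so the quality is major.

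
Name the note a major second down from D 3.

C 3

The second takes the letter from D down to C.
A major second spans 2 semitones, so from D3 the target pitch is C3.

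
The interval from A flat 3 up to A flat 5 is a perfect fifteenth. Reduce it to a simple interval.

perfect octave

Take out an octave (7 from the number): 15 − 7 = 8.
So a perfect fifteenth is an octave plus a perfect octave. The quality is unchanged.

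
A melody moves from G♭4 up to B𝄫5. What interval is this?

G to B spans three letter names (G-A-B), plus an octave — that makes it a tenth of some quality.
Gb4 to Bbb5 is 15 semitones, a half step short of the major tenth (16), so this is minor.
(Equivalently, a compound minor third: a minor third plus an octave.)

m10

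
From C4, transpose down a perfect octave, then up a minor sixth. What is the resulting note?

Down a perfect octave from C4: C3 (12 semitones down).
C3 up a minor sixth → Ab3 (8 semitones).

Ab3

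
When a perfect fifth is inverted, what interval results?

perfect 4th

Interval numbers invert to sum to nine: 5 + 4 = 9, so a fifth inverts to a fourth.
The quality also flips — perfect stays perfect — giving a perfect fourth.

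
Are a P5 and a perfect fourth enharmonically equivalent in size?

No

A perfect fifth is 7 semitones but a perfect fourth is 5 semitones — different sizes.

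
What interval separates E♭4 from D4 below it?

Descending from Eb4 to D4 is the same interval as ascending D4 to Eb4.
D to E spans two letter names (D-E) — that makes it a second of some quality.
A major second would be 2 semitones, but D4 to Eb4 is 1 — one semitone narrower, making it a minor second.

m2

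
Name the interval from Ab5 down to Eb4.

Descending from Ab5 to Eb4 is the same interval as ascending Eb4 to Ab5.
E to A spans four letter names (E-F-G-A), plus an octave — that makes it an eleventh of some quality.
Counting semitones, Eb4→Ab5 is 17, which is the perfect eleventh.
(Equivalently, a compound perfect fourth: a perfect fourth plus an octave.)

perfect eleventh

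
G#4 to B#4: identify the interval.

M3

G to B spans three letter names (G-A-B), so the interval is some kind of third.
Counting semitones, G#4→B#4 is 4, which is the major third.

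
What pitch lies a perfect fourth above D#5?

The fourth takes the letter from D up to G.
A perfect fourth spans 5 semitones, so from D#5 the target pitch is G#5.

G#5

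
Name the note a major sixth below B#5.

Six letter names down from B: D.
Moving 9 semitones down from B#5 (the size of a major sixth) reaches D#5.

D#5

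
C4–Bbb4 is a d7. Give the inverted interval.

Interval numbers invert to sum to nine: 7 + 2 = 9, so a seventh inverts to a second.
Quality inverts too: diminished becomes augmented. That makes the inversion an augmented second.

A2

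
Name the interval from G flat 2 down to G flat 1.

Descending from Gb2 to Gb1 is the same interval as ascending Gb1 to Gb2.
G to G is the same letter name, plus an octave, so the interval is some kind of octave.
The perfect octave spans 12 semitones, and Gb1 to Gb2 is exactly 12 semitones — so this is a perfect octave.

perfect octave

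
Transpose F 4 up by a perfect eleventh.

B-flat 5

Four letters up from F (plus an octave) reaches B.
Moving 17 semitones up from F4 (the size of a perfect eleventh) reaches Bb5.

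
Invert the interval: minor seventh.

major 2nd

The rule of nine gives the new number: 9 − 7 = 2, so a seventh becomes a second.
Quality inverts too: minor becomes major. That makes the inversion a major second.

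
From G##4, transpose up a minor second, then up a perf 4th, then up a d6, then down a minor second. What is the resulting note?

Up a minor second from G##4: A#4 (1 semitone up).
A perfect fourth up from A#4 is D#5.
Up a diminished sixth from D#5: Bb5 (7 semitones up).
Bb5 down a minor second → A5 (1 semitone).

A5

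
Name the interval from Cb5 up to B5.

augmented seventh

C to B spans seven letter names (C-D-E-F-G-A-B): a seventh.
A major seventh would be 11 semitones; Cb5 to B5 is 12, one semitone wider, so the interval is augmented.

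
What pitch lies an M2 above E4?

F#4

Two letter names up from E: F.
A major second spans 2 semitones, so from E4 the target pitch is F#4.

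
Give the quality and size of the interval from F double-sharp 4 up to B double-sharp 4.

augmented 4th

F to B spans four letter names (F-G-A-B) — that makes it a fourth of some quality.
The perfect fourth is 5 semitones; here we have 6, one semitone wider: augmented.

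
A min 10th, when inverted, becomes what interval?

First reduce the compound minor tenth to its simple form, a minor third.
The rule of nine gives the new number: 9 − 3 = 6, so a third becomes a sixth.
Quality inverts too: minor becomes major. That makes the inversion a major sixth.

M6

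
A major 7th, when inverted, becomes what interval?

minor 2nd

Inverted interval numbers add to nine, so a seventh pairs with a second (7 + 2 = 9).
And major becomes minor under inversion, so we get a minor second.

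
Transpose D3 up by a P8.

An octave keeps the letter name D, an octave up from D.
A perfect octave is 12 semitones; 12 semitones up from D3 gives D4.

D4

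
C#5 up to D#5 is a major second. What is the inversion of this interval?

m7

The rule of nine gives the new number: 9 − 2 = 7, so a second becomes a seventh.
And major becomes minor under inversion, so we get a minor seventh.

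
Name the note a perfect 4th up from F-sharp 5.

Four letter names up from F: B.
Moving 5 semitones up from F#5 (the size of a perfect fourth) reaches B5.

B 5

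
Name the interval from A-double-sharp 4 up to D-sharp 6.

diminished eleventh

A to D spans four letter names (A-B-C-D), plus an octave — that makes it an eleventh of some quality.
A perfect eleventh would be 17 semitones; A##4 to D#6 is 16, one semitone narrower, so the interval is diminished.
(Equivalently, a compound diminished fourth: a diminished fourth plus an octave.)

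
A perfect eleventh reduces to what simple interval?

perfect 4th

Take out an octave (7 from the number): 11 − 7 = 4.
So a perfect eleventh is an octave plus a perfect fourth. The quality is unchanged.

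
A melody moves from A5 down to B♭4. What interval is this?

Descending from A5 to Bb4 is the same interval as ascending Bb4 to A5.
B to A spans seven letter names (B-C-D-E-F-G-A): a seventh.
Bb4 to A5 is 11 semitones, matching the major seventh exactly, so the quality is major.

major seventh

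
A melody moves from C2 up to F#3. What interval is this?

A11

C to F spans four letter names (C-D-E-F), plus an octave: an eleventh.
A perfect eleventh would be 17 semitones; C2 to F#3 is 18, one semitone wider, so the interval is augmented.
(Equivalently, a compound augmented fourth: an augmented fourth plus an octave.)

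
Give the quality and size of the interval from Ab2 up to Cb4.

A to C spans three letter names (A-B-C), plus an octave — that makes it a tenth of some quality.
At 15 semitones, Ab2→Cb4 falls one short of a major tenth: minor.
(Equivalently, a compound minor third: a minor third plus an octave.)

minor 10th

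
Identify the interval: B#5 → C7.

diminished 9th

B to C spans two letter names (B-C), plus an octave — that makes it a ninth of some quality.
The major ninth is 14 semitones; here we have 12, two semitones narrower: diminished.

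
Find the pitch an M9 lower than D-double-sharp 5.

C-double-sharp 4

The ninth's letter: D down two letter names plus an octave → C.
Moving 14 semitones down from D##5 (the size of a major ninth) reaches C##4.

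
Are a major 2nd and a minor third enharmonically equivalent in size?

A major second is 2 semitones but a minor third is 3 semitones — different sizes.

No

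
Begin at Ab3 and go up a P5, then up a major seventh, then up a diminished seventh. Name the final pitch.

Cb6

Ab3 up a perfect fifth → Eb4 (7 semitones).
Up a major seventh from Eb4: D5 (11 semitones up).
A diminished seventh up from D5 is Cb6.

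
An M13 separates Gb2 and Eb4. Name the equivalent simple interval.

M6

Each octave removed subtracts seven from the number: 13 − 7 = 6.
Quality carries through unchanged, so the simple form is a major sixth.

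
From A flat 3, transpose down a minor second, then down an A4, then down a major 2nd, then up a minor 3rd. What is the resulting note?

Down a minor second from Ab3: G3 (1 semitone down).
Down an augmented fourth from G3: Db3 (6 semitones down).
Down a major second from Db3: Cb3 (2 semitones down).
A minor third up from Cb3 is Ebb3.

E double-flat 3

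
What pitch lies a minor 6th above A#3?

F#4

The sixth takes the letter from A up to F.
Moving 8 semitones up from A#3 (the size of a minor sixth) reaches F#4.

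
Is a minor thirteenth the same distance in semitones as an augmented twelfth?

Yes

A minor thirteenth = 20 semitones = an augmented twelfth; enharmonically equal.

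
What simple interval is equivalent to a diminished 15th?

diminished octave

Each octave removed subtracts seven from the number: 15 − 7 = 8.
Quality carries through unchanged, so the simple form is a diminished octave.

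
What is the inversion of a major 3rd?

Interval numbers invert to sum to nine: 3 + 6 = 9, so a third inverts to a sixth.
Quality inverts too: major becomes minor. That makes the inversion a minor sixth.

minor sixth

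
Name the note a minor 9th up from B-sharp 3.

C-sharp 5

The ninth's letter: B up two letter names plus an octave → C.
A minor ninth is 13 semitones; 13 semitones up from B#3 gives C#5.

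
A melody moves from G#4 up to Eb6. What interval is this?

G to E spans six letter names (G-A-B-C-D-E), plus an octave, so the interval is some kind of thirteenth.
The major thirteenth is 21 semitones; here we have 19, two semitones narrower: diminished.
(Equivalently, a compound diminished sixth: a diminished sixth plus an octave.)

diminished thirteenth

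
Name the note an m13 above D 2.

Counting six letter names plus an octave up from D lands on B.
A minor thirteenth is 20 semitones; 20 semitones up from D2 gives Bb3.

B flat 3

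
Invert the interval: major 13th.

First reduce the compound major thirteenth to its simple form, a major sixth.
The rule of nine gives the new number: 9 − 6 = 3, so a sixth becomes a third.
And major becomes minor under inversion, so we get a minor third.

m3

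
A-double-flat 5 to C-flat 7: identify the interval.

A to C spans three letter names (A-B-C), plus an octave — that makes it a tenth of some quality.
Counting semitones, Abb5→Cb7 is 16, which is the major tenth.
(Equivalently, a compound major third: a major third plus an octave.)

M10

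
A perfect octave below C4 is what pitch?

C3

An octave keeps the letter name C, an octave down from C.
A perfect octave spans 12 semitones, so from C4 the target pitch is C3.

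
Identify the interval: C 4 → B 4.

C to B spans seven letter names (C-D-E-F-G-A-B) — that makes it a seventh of some quality.
The major seventh spans 11 semitones, and C4 to B4 is exactly 11 semitones — so this is a major seventh.

M7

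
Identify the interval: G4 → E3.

m10

Descending from G4 to E3 is the same interval as ascending E3 to G4.
E to G spans three letter names (E-F-G), plus an octave — that makes it a tenth of some quality.
A major tenth would be 16 semitones, but E3 to G4 is 15 — one semitone narrower, making it a minor tenth.
(Equivalently, a compound minor third: a minor third plus an octave.)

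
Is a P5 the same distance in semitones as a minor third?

No

7 semitones (perfect fifth) vs 3 semitones (minor third): not equal.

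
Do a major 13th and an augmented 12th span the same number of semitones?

No

21 semitones (major thirteenth) vs 20 semitones (augmented twelfth): not equal.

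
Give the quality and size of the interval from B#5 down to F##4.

perfect eleventh

Descending from B#5 to F##4 is the same interval as ascending F##4 to B#5.
F to B spans four letter names (F-G-A-B), plus an octave: an eleventh.
The perfect eleventh spans 17 semitones, and F##4 to B#5 is exactly 17 semitones — so this is a perfect eleventh.
(Equivalently, a compound perfect fourth: a perfect fourth plus an octave.)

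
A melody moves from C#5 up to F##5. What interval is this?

C to F spans four letter names (C-D-E-F): a fourth.
A perfect fourth would be 5 semitones; C#5 to F##5 is 6, one semitone wider, so the interval is augmented.

augmented fourth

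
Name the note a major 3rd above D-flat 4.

F 4

Counting three letter names up from D lands on F.
Moving 4 semitones up from Db4 (the size of a major third) reaches F4.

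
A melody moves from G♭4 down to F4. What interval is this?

Descending from Gb4 to F4 is the same interval as ascending F4 to Gb4.
F to G spans two letter names (F-G) — that makes it a second of some quality.
At 1 semitone, F4→Gb4 falls one short of a major second: minor.

m2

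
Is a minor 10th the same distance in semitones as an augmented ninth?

Yes

A minor tenth spans 15 semitones, and an augmented ninth also spans 15 semitones — they're enharmonic.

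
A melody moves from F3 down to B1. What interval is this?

diminished twelfth

Descending from F3 to B1 is the same interval as ascending B1 to F3.
B to F spans five letter names (B-C-D-E-F), plus an octave — that makes it a twelfth of some quality.
The perfect twelfth is 19 semitones; here we have 18, one semitone narrower: diminished.
(Equivalently, a compound diminished fifth: a diminished fifth plus an octave.)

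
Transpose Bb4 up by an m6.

Counting six letter names up from B lands on G.
A minor sixth spans 8 semitones, so from Bb4 the target pitch is Gb5.

Gb5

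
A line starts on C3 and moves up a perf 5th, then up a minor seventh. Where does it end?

F4

Up a perfect fifth from C3: G3 (7 semitones up).
Up a minor seventh from G3: F4 (10 semitones up).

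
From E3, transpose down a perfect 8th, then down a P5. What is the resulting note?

A1

Down a perfect octave from E3: E2 (12 semitones down).
E2 down a perfect fifth → A1 (7 semitones).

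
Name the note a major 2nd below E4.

Counting two letter names down from E lands on D.
A major second is 2 semitones; 2 semitones down from E4 gives D4.

D4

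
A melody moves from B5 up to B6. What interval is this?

B to B is the same letter name, plus an octave, so the interval is some kind of octave.
B5 to B6 is 12 semitones, matching the perfect octave exactly, so the quality is perfect.

perfect octave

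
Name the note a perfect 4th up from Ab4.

The fourth takes the letter from A up to D.
A perfect fourth is 5 semitones; 5 semitones up from Ab4 gives Db5.

Db5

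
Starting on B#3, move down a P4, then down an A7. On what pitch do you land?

G2

B#3 down a perfect fourth → F##3 (5 semitones).
An augmented seventh down from F##3 is G2.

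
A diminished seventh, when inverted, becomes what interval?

A2

Interval numbers invert to sum to nine: 7 + 2 = 9, so a seventh inverts to a second.
And diminished becomes augmented under inversion, so we get an augmented second.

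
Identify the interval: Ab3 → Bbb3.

A to B spans two letter names (A-B) — that makes it a second of some quality.
At 1 semitone, Ab3→Bbb3 falls one short of a major second: minor.

minor second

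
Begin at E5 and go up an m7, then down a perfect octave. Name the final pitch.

E5 up a minor seventh → D6 (10 semitones).
Down a perfect octave from D6: D5 (12 semitones down).

D5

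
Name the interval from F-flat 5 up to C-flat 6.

perfect fifth

F to C spans five letter names (F-G-A-B-C) — that makes it a fifth of some quality.
Counting semitones, Fb5→Cb6 is 7, which is the perfect fifth.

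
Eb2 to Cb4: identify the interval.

E to C spans six letter names (E-F-G-A-B-C), plus an octave — that makes it a thirteenth of some quality.
Eb2 to Cb4 is 20 semitones, a half step short of the major thirteenth (21), so this is minor.
(Equivalently, a compound minor sixth: a minor sixth plus an octave.)

m13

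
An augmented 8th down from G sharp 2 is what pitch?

The letter stays G (same as the start), shifted an octave down.
An augmented octave is 13 semitones; 13 semitones down from G#2 gives G1.

G 1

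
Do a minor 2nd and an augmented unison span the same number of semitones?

A minor second spans 1 semitone, and an augmented unison also spans 1 semitone — they're enharmonic.

Yes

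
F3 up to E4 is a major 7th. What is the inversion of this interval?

Interval numbers invert to sum to nine: 7 + 2 = 9, so a seventh inverts to a second.
The quality also flips — major becomes minor — giving a minor second.

minor second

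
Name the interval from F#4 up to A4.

minor third

F to A spans three letter names (F-G-A): a third.
F#4 to A4 is 3 semitones, a half step short of the major third (4), so this is minor.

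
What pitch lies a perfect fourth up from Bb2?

Counting four letter names up from B lands on E.
Moving 5 semitones up from Bb2 (the size of a perfect fourth) reaches Eb3.

Eb3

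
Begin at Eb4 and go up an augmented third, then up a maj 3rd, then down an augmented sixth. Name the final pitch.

D4

Up an augmented third from Eb4: G#4 (5 semitones up).
A major third up from G#4 is B#4.
An augmented sixth down from B#4 is D4.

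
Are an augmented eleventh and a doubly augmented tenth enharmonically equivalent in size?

Yes

An augmented eleventh = 18 semitones = a doubly augmented tenth; enharmonically equal.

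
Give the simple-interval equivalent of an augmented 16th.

augmented second

Each octave removed subtracts seven from the number: 16 − 14 = 2.
So an augmented sixteenth is 2 octaves plus an augmented second. The quality is unchanged.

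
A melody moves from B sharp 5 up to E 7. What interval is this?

diminished eleventh

B to E spans four letter names (B-C-D-E), plus an octave, so the interval is some kind of eleventh.
B#5 to E7 spans 16 semitones — one semitone narrower than the perfect eleventh (17) — giving a diminished eleventh.
(Equivalently, a compound diminished fourth: a diminished fourth plus an octave.)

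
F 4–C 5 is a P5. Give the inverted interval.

Inverted interval numbers add to nine, so a fifth pairs with a fourth (5 + 4 = 9).
The quality also flips — perfect stays perfect — giving a perfect fourth.

perfect fourth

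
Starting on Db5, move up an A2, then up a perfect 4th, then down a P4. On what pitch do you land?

Db5 up an augmented second → E5 (3 semitones).
E5 up a perfect fourth → A5 (5 semitones).
Down a perfect fourth from A5: E5 (5 semitones down).

E5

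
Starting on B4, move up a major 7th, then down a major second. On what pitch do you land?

G#5

A major seventh up from B4 is A#5.
A#5 down a major second → G#5 (2 semitones).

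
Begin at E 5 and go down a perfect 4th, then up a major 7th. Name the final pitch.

Down a perfect fourth from E5: B4 (5 semitones down).
Up a major seventh from B4: A#5 (11 semitones up).

A sharp 5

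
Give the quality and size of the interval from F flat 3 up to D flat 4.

M6

F to D spans six letter names (F-G-A-B-C-D), so the interval is some kind of sixth.
Counting semitones, Fb3→Db4 is 9, which is the major sixth.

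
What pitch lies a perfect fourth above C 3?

Four letter names up from C: F.
A perfect fourth spans 5 semitones, so from C3 the target pitch is F3.

F 3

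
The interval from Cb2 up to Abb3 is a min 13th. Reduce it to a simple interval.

Each octave removed subtracts seven from the number: 13 − 7 = 6.
Quality carries through unchanged, so the simple form is a minor sixth.

minor sixth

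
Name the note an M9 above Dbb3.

The ninth's letter: D up two letter names plus an octave → E.
Moving 14 semitones up from Dbb3 (the size of a major ninth) reaches Ebb4.

Ebb4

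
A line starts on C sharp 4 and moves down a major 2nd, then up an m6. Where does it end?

G 4

Down a major second from C#4: B3 (2 semitones down).
Up a minor sixth from B3: G4 (8 semitones up).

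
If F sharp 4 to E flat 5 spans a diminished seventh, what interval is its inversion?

The rule of nine gives the new number: 9 − 7 = 2, so a seventh becomes a second.
Quality inverts too: diminished becomes augmented. That makes the inversion an augmented second.

augmented second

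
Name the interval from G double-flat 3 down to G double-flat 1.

Descending from Gbb3 to Gbb1 is the same interval as ascending Gbb1 to Gbb3.
G to G is the same letter name, plus 2 octaves — that makes it a fifteenth of some quality.
Gbb1 to Gbb3 is 24 semitones, matching the perfect fifteenth exactly, so the quality is perfect.
(Equivalently, a compound perfect octave: a perfect octave plus an octave.)

P15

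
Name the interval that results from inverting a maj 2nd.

The rule of nine gives the new number: 9 − 2 = 7, so a second becomes a seventh.
And major becomes minor under inversion, so we get a minor seventh.

minor seventh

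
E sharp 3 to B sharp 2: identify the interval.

P4

Descending from E#3 to B#2 is the same interval as ascending B#2 to E#3.
B to E spans four letter names (B-C-D-E) — that makes it a fourth of some quality.
Counting semitones, B#2→E#3 is 5, which is the perfect fourth.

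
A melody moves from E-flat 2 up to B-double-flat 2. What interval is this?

E to B spans five letter names (E-F-G-A-B), so the interval is some kind of fifth.
Eb2 to Bbb2 spans 6 semitones — one semitone narrower than the perfect fifth (7) — giving a diminished fifth.

diminished fifth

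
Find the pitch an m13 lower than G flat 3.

B flat 1

Six letters down from G (plus an octave) reaches B.
Moving 20 semitones down from Gb3 (the size of a minor thirteenth) reaches Bb1.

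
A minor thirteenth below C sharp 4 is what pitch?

E sharp 2

Counting six letter names plus an octave down from C lands on E.
Moving 20 semitones down from C#4 (the size of a minor thirteenth) reaches E#2.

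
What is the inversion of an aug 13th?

diminished third

First reduce the compound augmented thirteenth to its simple form, an augmented sixth.
The rule of nine gives the new number: 9 − 6 = 3, so a sixth becomes a third.
The quality also flips — augmented becomes diminished — giving a diminished third.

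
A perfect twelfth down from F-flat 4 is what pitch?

Counting five letter names plus an octave down from F lands on B.
A perfect twelfth is 19 semitones; 19 semitones down from Fb4 gives Bbb2.

B-double-flat 2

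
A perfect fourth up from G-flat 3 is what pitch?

C-flat 4

The fourth takes the letter from G up to C.
A perfect fourth is 5 semitones; 5 semitones up from Gb3 gives Cb4.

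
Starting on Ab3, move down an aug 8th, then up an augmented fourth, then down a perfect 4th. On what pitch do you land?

Ab3 down an augmented octave → Abb2 (13 semitones).
Up an augmented fourth from Abb2: Db3 (6 semitones up).
A perfect fourth down from Db3 is Ab2.

Ab2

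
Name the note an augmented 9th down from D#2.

The ninth's letter: D down two letter names plus an octave → C.
Moving 15 semitones down from D#2 (the size of an augmented ninth) reaches C1.

C1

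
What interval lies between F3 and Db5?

F to D spans six letter names (F-G-A-B-C-D), plus an octave, so the interval is some kind of thirteenth.
F3 to Db5 is 20 semitones, a half step short of the major thirteenth (21), so this is minor.
(Equivalently, a compound minor sixth: a minor sixth plus an octave.)

m13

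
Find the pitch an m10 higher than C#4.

The tenth's letter: C up three letter names plus an octave → E.
Moving 15 semitones up from C#4 (the size of a minor tenth) reaches E5.

E5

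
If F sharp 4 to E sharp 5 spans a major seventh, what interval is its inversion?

The rule of nine gives the new number: 9 − 7 = 2, so a seventh becomes a second.
And major becomes minor under inversion, so we get a minor second.

m2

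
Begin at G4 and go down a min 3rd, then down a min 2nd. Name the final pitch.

D#4

Down a minor third from G4: E4 (3 semitones down).
A minor second down from E4 is D#4.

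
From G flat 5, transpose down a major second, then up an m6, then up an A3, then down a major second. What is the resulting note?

E flat 6

Down a major second from Gb5: Fb5 (2 semitones down).
Up a minor sixth from Fb5: Dbb6 (8 semitones up).
Dbb6 up an augmented third → F6 (5 semitones).
A major second down from F6 is Eb6.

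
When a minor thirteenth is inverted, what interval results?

First reduce the compound minor thirteenth to its simple form, a minor sixth.
The rule of nine gives the new number: 9 − 6 = 3, so a sixth becomes a third.
Quality inverts too: minor becomes major. That makes the inversion a major third.

major third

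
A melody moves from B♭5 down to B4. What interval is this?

Descending from Bb5 to B4 is the same interval as ascending B4 to Bb5.
B to B is the same letter name, plus an octave, so the interval is some kind of octave.
B4 to Bb5 spans 11 semitones — one semitone narrower than the perfect octave (12) — giving a diminished octave.

d8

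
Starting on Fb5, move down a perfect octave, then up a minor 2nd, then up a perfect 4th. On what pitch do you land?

Fb5 down a perfect octave → Fb4 (12 semitones).
Up a minor second from Fb4: Gbb4 (1 semitone up).
Gbb4 up a perfect fourth → Cbb5 (5 semitones).

Cbb5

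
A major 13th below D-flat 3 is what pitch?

F-flat 1

The thirteenth's letter: D down six letter names plus an octave → F.
A major thirteenth spans 21 semitones, so from Db3 the target pitch is Fb1.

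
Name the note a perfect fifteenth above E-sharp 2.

A fifteenth keeps the letter name E, two octaves up from E.
A perfect fifteenth spans 24 semitones, so from E#2 the target pitch is E#4.

E-sharp 4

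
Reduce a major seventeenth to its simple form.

major 3rd

Take out 2 octaves (14 from the number): 17 − 14 = 3.
That makes a major seventeenth a compound major third — 2 octaves plus a major third.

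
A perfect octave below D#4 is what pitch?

For an octave the letter name doesn't change: still D, an octave down.
A perfect octave is 12 semitones; 12 semitones down from D#4 gives D#3.

D#3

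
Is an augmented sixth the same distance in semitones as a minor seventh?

Both span 10 semitones: an augmented sixth and a minor seventh are the same chromatic distance.

Yes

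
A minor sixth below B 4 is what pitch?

The sixth takes the letter from B down to D.
A minor sixth is 8 semitones; 8 semitones down from B4 gives D#4.

D sharp 4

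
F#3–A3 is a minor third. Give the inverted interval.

Inverted interval numbers add to nine, so a third pairs with a sixth (3 + 6 = 9).
And minor becomes major under inversion, so we get a major sixth.

M6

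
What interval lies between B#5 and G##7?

B to G spans six letter names (B-C-D-E-F-G), plus an octave: a thirteenth.
The major thirteenth spans 21 semitones, and B#5 to G##7 is exactly 21 semitones — so this is a major thirteenth.
(Equivalently, a compound major sixth: a major sixth plus an octave.)

major thirteenth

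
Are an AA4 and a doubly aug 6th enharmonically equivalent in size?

A doubly augmented fourth is 7 semitones but a doubly augmented sixth is 11 semitones — different sizes.

No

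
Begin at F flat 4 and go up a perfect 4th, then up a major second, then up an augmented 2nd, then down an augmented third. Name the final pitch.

B double-flat 4

Up a perfect fourth from Fb4: Bbb4 (5 semitones up).
Bbb4 up a major second → Cb5 (2 semitones).
An augmented second up from Cb5 is D5.
D5 down an augmented third → Bbb4 (5 semitones).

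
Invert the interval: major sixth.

Interval numbers invert to sum to nine: 6 + 3 = 9, so a sixth inverts to a third.
Quality inverts too: major becomes minor. That makes the inversion a minor third.

minor 3rd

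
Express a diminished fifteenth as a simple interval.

d8

Take out an octave (7 from the number): 15 − 7 = 8.
That makes a diminished fifteenth a compound diminished octave — an octave plus a diminished octave.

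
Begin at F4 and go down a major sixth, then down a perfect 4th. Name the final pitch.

Eb3

Down a major sixth from F4: Ab3 (9 semitones down).
Ab3 down a perfect fourth → Eb3 (5 semitones).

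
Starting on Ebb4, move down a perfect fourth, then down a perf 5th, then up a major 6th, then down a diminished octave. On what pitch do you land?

A perfect fourth down from Ebb4 is Bbb3.
Down a perfect fifth from Bbb3: Ebb3 (7 semitones down).
Up a major sixth from Ebb3: Cb4 (9 semitones up).
Cb4 down a diminished octave → C3 (11 semitones).

C3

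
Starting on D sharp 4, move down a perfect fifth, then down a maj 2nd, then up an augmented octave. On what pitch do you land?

D#4 down a perfect fifth → G#3 (7 semitones).
A major second down from G#3 is F#3.
F#3 up an augmented octave → F##4 (13 semitones).

F double-sharp 4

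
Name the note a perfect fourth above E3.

The fourth takes the letter from E up to A.
Moving 5 semitones up from E3 (the size of a perfect fourth) reaches A3.

A3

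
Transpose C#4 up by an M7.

Counting seven letter names up from C lands on B.
A major seventh spans 11 semitones, so from C#4 the target pitch is B#4.

B#4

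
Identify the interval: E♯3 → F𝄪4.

major ninth

E to F spans two letter names (E-F), plus an octave: a ninth.
E#3 to F##4 is 14 semitones, matching the major ninth exactly, so the quality is major.
(Equivalently, a compound major second: a major second plus an octave.)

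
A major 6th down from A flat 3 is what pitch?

C flat 3

The sixth takes the letter from A down to C.
A major sixth spans 9 semitones, so from Ab3 the target pitch is Cb3.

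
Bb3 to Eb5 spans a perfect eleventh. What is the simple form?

Take out an octave (7 from the number): 11 − 7 = 4.
So a perfect eleventh is an octave plus a perfect fourth. The quality is unchanged.

P4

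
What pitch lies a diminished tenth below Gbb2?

Eb1

Counting three letter names plus an octave down from G lands on E.
Moving 14 semitones down from Gbb2 (the size of a diminished tenth) reaches Eb1.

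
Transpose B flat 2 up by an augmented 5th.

F sharp 3

Counting five letter names up from B lands on F.
An augmented fifth is 8 semitones; 8 semitones up from Bb2 gives F#3.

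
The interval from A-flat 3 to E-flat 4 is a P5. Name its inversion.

Interval numbers invert to sum to nine: 5 + 4 = 9, so a fifth inverts to a fourth.
And perfect stays perfect under inversion, so we get a perfect fourth.

perfect fourth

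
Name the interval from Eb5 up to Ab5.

perfect 4th

E to A spans four letter names (E-F-G-A), so the interval is some kind of fourth.
The perfect fourth spans 5 semitones, and Eb5 to Ab5 is exactly 5 semitones — so this is a perfect fourth.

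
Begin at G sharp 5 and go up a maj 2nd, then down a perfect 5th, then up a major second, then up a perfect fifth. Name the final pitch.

Up a major second from G#5: A#5 (2 semitones up).
Down a perfect fifth from A#5: D#5 (7 semitones down).
A major second up from D#5 is E#5.
A perfect fifth up from E#5 is B#5.

B sharp 5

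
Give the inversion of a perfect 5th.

perfect fourth

Inverted interval numbers add to nine, so a fifth pairs with a fourth (5 + 4 = 9).
Quality inverts too: perfect stays perfect. That makes the inversion a perfect fourth.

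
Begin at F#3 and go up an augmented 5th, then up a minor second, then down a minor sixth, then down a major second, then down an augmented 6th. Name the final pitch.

Up an augmented fifth from F#3: C##4 (8 semitones up).
Up a minor second from C##4: D#4 (1 semitone up).
Down a minor sixth from D#4: F##3 (8 semitones down).
F##3 down a major second → E#3 (2 semitones).
Down an augmented sixth from E#3: G2 (10 semitones down).

G2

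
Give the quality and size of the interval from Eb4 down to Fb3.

Descending from Eb4 to Fb3 is the same interval as ascending Fb3 to Eb4.
F to E spans seven letter names (F-G-A-B-C-D-E): a seventh.
Counting semitones, Fb3→Eb4 is 11, which is the major seventh.

major seventh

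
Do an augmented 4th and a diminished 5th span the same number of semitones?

Yes

An augmented fourth spans 6 semitones, and a diminished fifth also spans 6 semitones — they're enharmonic.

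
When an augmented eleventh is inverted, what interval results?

First reduce the compound augmented eleventh to its simple form, an augmented fourth.
The rule of nine gives the new number: 9 − 4 = 5, so a fourth becomes a fifth.
And augmented becomes diminished under inversion, so we get a diminished fifth.

diminished 5th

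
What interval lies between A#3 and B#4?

major 9th

A to B spans two letter names (A-B), plus an octave, so the interval is some kind of ninth.
A#3 to B#4 is 14 semitones, matching the major ninth exactly, so the quality is major.
(Equivalently, a compound major second: a major second plus an octave.)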